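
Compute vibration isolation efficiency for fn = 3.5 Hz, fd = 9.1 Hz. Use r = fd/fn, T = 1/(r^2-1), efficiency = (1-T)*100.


r = 9.1 / 3.5 = 2.6
r^2 - 1 = 2.6^2 - 1 = 5.76
T = 1/5.76 = 0.173611
Efficiency = (1 - 0.173611)*100 = 82.639 %


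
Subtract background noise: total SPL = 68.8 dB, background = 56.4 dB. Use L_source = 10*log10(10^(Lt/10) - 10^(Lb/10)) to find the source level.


10^(68.8/10) = 7.58578e+06
10^(56.4/10) = 436516
Difference = 7.58578e+06 - 436516 = 7.14926e+06
L_source = 10*log10(7.14926e+06) = 68.543 dB


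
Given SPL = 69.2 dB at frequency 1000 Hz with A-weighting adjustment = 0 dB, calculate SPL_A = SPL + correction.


A-weighting table: 1000 Hz -> 0 dB correction
SPL_A = SPL + correction = 69.2 + (0) = 69.2 dBA


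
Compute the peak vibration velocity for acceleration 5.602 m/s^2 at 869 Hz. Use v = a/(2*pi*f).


omega = 2*pi*f = 2*pi*869 = 5460.09 rad/s
v = a / omega = 5.602 / 5460.09 = 0.001026 m/s


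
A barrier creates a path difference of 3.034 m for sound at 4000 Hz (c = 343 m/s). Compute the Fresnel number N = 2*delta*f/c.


N = 2*delta*f/c = 2*delta/lambda, where lambda = c/f
lambda = 343 / 4000 = 0.08575 m
N = 2 * 3.034 / 0.08575 = 70.764


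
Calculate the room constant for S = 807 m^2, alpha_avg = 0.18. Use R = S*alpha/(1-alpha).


R = 807 * 0.18 / (1 - 0.18) = 177.15 m^2


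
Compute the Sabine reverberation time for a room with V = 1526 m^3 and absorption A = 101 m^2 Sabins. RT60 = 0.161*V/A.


RT60 = 0.161 * 1526 / 101 = 2.4325 s


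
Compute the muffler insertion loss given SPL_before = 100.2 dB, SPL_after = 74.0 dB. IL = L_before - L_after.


Insertion loss = SPL without muffler - SPL with muffler
IL = 100.2 - 74.0 = 26.2 dB


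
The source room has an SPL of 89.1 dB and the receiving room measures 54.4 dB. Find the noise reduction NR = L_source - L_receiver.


NR = L_source - L_receiver (difference between source and receiving room levels)
NR = 89.1 - 54.4 = 34.7 dB


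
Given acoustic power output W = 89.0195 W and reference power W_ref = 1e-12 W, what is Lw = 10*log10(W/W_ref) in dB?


W / W_ref = 89.0195 / 1e-12 = 8.90195e+13
Lw = 10 * log10(8.90195e+13) = 139.49 dB


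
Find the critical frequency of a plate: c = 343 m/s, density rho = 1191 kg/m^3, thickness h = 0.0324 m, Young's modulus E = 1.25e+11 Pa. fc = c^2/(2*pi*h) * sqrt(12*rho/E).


12*rho/E = 12*1191/1.25e+11 = 1.14336e-07
sqrt(12*rho/E) = sqrt(1.14336e-07) = 0.000338136
c^2/(2*pi*h) = 343^2/(2*pi*0.0324) = 577914
fc = 577914 * 0.000338136 = 195.41 Hz


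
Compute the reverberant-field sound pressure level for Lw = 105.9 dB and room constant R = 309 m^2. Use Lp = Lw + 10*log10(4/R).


4/R = 4/309 = 0.012945
Lp = 105.9 + 10*log10(0.012945) = 87.021 dB


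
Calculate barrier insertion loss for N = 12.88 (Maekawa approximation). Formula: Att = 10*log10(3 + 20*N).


3 + 20*N = 3 + 20*12.88 = 260.6
Att = 10*log10(260.6) = 24.16 dB


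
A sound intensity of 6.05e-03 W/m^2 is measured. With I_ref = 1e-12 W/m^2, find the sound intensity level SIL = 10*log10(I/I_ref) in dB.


I / I_ref = 6.05e-03 / 1e-12 = 6.05e+09
SIL = 10 * log10(6.05e+09) = 97.818 dB


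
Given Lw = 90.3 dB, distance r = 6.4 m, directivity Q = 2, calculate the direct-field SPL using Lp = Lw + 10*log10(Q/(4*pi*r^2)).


4*pi*r^2 = 4*pi*6.4^2 = 514.719 m^2
Q / (4*pi*r^2) = 2 / 514.719 = 0.00388562
Lp = 90.3 + 10*log10(0.00388562) = 66.195 dB


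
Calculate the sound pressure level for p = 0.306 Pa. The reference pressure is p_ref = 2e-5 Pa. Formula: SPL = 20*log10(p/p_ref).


p / p_ref = 0.306 / 2e-5 = 15300
SPL = 20 * log10(15300) = 83.694 dB


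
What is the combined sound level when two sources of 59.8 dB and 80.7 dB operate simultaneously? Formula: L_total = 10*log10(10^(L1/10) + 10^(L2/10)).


10^(59.8/10) = 954993
10^(80.7/10) = 1.1749e+08
Sum = 954993 + 1.1749e+08 = 1.18445e+08
L_total = 10*log10(1.18445e+08) = 80.735 dB


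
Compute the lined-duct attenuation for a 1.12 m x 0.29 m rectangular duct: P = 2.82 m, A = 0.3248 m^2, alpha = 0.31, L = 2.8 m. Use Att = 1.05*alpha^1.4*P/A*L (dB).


alpha^1.4 = 0.31^1.4 = 0.194047
Attenuation rate = 1.05 * alpha^1.4 * P / A
= 1.05 * 0.194047 * 2.82 / 0.3248 = 1.76901 dB/m
Total Att = 1.76901 * 2.8 = 4.9532 dB


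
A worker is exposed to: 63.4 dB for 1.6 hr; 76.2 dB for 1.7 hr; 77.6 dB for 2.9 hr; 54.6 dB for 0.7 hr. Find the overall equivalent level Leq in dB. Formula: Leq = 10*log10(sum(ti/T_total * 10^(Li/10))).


T_total = 1.6 + 1.7 + 2.9 + 0.7 = 6.9 hr
(1.6/6.9) * 10^(63.4/10) = 507307
(1.7/6.9) * 10^(76.2/10) = 1.02707e+07
(2.9/6.9) * 10^(77.6/10) = 2.41852e+07
(0.7/6.9) * 10^(54.6/10) = 29258.3
Sum = 507307 + 1.02707e+07 + 2.41852e+07 + 29258.3 = 3.49925e+07
Leq = 10*log10(3.49925e+07) = 75.44 dB


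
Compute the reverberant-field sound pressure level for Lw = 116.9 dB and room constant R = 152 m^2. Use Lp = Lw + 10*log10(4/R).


4/R = 4/152 = 0.0263158
Lp = 116.9 + 10*log10(0.0263158) = 101.1 dB


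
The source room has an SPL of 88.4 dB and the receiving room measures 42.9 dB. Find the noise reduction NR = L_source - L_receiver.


NR = L_source - L_receiver (difference between source and receiving room levels)
NR = 88.4 - 42.9 = 45.5 dB


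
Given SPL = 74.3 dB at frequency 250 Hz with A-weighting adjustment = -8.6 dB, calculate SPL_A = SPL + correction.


A-weighting table: 250 Hz -> -8.6 dB correction
SPL_A = SPL + correction = 74.3 + (-8.6) = 65.7 dBA


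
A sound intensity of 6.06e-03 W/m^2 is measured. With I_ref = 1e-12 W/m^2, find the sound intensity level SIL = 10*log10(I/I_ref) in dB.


I / I_ref = 6.06e-03 / 1e-12 = 6.06e+09
SIL = 10 * log10(6.06e+09) = 97.825 dB


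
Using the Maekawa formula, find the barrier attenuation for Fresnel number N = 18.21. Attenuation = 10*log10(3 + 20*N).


3 + 20*N = 3 + 20*18.21 = 367.2
Att = 10*log10(367.2) = 25.649 dB


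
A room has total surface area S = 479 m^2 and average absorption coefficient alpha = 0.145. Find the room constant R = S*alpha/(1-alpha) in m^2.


R = 479 * 0.145 / (1 - 0.145) = 81.234 m^2


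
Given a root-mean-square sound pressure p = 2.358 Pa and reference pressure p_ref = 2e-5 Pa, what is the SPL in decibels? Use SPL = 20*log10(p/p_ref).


p / p_ref = 2.358 / 2e-5 = 117900
SPL = 20 * log10(117900) = 101.43 dB


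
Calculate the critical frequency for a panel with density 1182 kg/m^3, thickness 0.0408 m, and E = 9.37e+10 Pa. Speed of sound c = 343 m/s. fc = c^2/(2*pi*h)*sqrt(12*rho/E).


12*rho/E = 12*1182/9.37e+10 = 1.51377e-07
sqrt(12*rho/E) = sqrt(1.51377e-07) = 0.000389072
c^2/(2*pi*h) = 343^2/(2*pi*0.0408) = 458932
fc = 458932 * 0.000389072 = 178.56 Hz


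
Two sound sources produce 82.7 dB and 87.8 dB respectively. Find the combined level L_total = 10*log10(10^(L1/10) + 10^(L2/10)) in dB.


10^(82.7/10) = 1.86209e+08
10^(87.8/10) = 6.0256e+08
Sum = 1.86209e+08 + 6.0256e+08 = 7.88769e+08
L_total = 10*log10(7.88769e+08) = 88.969 dB


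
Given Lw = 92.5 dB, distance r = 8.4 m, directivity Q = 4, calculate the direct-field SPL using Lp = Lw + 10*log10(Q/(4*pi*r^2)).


4*pi*r^2 = 4*pi*8.4^2 = 886.683 m^2
Q / (4*pi*r^2) = 4 / 886.683 = 0.0045112
Lp = 92.5 + 10*log10(0.0045112) = 69.043 dB


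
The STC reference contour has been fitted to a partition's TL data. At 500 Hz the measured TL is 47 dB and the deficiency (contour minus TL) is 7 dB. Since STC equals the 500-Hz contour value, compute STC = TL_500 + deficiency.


By ASTM E413, STC = value of the fitted reference contour at 500 Hz.
Contour value at 500 Hz = TL_500 + deficiency = 47 + 7 = 54
STC = 54


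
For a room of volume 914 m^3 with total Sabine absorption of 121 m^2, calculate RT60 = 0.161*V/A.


RT60 = 0.161 * 914 / 121 = 1.2161 s


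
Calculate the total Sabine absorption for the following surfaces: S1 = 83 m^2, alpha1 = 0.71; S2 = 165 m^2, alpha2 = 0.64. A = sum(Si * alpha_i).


83 * 0.71 = 58.93
165 * 0.64 = 105.6
A_total = 58.93 + 105.6 = 164.53 m^2


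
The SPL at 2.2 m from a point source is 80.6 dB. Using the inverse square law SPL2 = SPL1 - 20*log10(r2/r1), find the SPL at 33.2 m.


r2/r1 = 33.2/2.2 = 15.0909
Correction = 20*log10(15.0909) = 23.5743 dB
SPL2 = 80.6 - 23.5743 = 57.026 dB


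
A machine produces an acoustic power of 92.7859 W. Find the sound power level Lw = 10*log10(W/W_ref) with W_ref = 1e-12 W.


W / W_ref = 92.7859 / 1e-12 = 9.27859e+13
Lw = 10 * log10(9.27859e+13) = 139.67 dB


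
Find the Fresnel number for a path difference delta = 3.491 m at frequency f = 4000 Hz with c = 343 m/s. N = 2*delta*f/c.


N = 2*delta*f/c = 2*delta/lambda, where lambda = c/f
lambda = 343 / 4000 = 0.08575 m
N = 2 * 3.491 / 0.08575 = 81.423


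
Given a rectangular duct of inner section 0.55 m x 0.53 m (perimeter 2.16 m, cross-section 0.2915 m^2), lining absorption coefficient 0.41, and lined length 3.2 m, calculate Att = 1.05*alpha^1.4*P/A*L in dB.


alpha^1.4 = 0.41^1.4 = 0.28701
Attenuation rate = 1.05 * alpha^1.4 * P / A
= 1.05 * 0.28701 * 2.16 / 0.2915 = 2.23307 dB/m
Total Att = 2.23307 * 3.2 = 7.1458 dB


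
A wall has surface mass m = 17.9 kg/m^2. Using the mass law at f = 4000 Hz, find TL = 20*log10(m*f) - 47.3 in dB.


m * f = 17.9 * 4000 = 71600
20*log10(71600) = 97.0983 dB
TL = 97.0983 - 47.3 = 49.798 dB


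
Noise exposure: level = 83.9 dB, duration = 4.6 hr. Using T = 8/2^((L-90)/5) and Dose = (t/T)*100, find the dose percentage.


T_allowed = 8 / 2^((83.9 - 90)/5) = 18.6357 hr
Dose = 4.6 / 18.6357 * 100 = 24.684 %


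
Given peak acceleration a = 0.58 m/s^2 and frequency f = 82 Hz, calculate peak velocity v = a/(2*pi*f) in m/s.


omega = 2*pi*f = 2*pi*82 = 515.221 rad/s
v = a / omega = 0.58 / 515.221 = 0.0011257 m/s


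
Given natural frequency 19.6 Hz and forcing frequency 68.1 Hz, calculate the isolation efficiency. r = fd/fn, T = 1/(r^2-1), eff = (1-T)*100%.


r = 68.1 / 19.6 = 3.47449
r^2 - 1 = 3.47449^2 - 1 = 11.0721
T = 1/11.0721 = 0.0903171
Efficiency = (1 - 0.0903171)*100 = 90.968 %


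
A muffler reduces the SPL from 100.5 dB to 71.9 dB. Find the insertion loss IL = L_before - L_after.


Insertion loss = SPL without muffler - SPL with muffler
IL = 100.5 - 71.9 = 28.6 dB


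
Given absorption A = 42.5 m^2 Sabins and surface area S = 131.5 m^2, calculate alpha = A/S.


Absorption coefficient = absorbed power / incident power
alpha = A / S = 42.5 / 131.5 = 0.32319


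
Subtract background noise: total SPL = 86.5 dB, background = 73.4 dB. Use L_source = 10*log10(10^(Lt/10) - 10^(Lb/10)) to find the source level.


10^(86.5/10) = 4.46684e+08
10^(73.4/10) = 2.18776e+07
Difference = 4.46684e+08 - 2.18776e+07 = 4.24806e+08
L_source = 10*log10(4.24806e+08) = 86.282 dB


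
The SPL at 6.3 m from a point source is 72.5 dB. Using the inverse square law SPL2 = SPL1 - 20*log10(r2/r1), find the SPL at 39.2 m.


r2/r1 = 39.2/6.3 = 6.22222
Correction = 20*log10(6.22222) = 15.8789 dB
SPL2 = 72.5 - 15.8789 = 56.621 dB


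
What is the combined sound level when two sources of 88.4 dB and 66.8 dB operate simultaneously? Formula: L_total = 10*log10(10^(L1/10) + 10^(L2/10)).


10^(88.4/10) = 6.91831e+08
10^(66.8/10) = 4.7863e+06
Sum = 6.91831e+08 + 4.7863e+06 = 6.96617e+08
L_total = 10*log10(6.96617e+08) = 88.43 dB


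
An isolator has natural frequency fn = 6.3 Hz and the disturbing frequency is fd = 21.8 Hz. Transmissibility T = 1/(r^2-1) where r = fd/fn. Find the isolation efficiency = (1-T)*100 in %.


r = 21.8 / 6.3 = 3.46032
r^2 - 1 = 3.46032^2 - 1 = 10.9738
T = 1/10.9738 = 0.0911261
Efficiency = (1 - 0.0911261)*100 = 90.887 %


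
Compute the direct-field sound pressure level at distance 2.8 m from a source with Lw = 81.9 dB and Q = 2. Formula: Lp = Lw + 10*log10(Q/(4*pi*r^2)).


4*pi*r^2 = 4*pi*2.8^2 = 98.5203 m^2
Q / (4*pi*r^2) = 2 / 98.5203 = 0.0203004
Lp = 81.9 + 10*log10(0.0203004) = 64.975 dB


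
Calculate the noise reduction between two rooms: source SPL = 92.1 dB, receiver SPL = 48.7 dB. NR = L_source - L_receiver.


NR = L_source - L_receiver (difference between source and receiving room levels)
NR = 92.1 - 48.7 = 43.4 dB


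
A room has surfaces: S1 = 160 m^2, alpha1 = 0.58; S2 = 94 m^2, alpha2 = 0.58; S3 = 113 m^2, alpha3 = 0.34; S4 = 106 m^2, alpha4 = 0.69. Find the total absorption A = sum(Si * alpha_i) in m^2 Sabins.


160 * 0.58 = 92.8
94 * 0.58 = 54.52
113 * 0.34 = 38.42
106 * 0.69 = 73.14
A_total = 92.8 + 54.52 + 38.42 + 73.14 = 258.88 m^2


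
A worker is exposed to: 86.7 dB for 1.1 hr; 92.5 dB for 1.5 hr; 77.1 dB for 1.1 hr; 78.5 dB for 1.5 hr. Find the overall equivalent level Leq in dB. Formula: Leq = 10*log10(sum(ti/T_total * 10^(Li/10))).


T_total = 1.1 + 1.5 + 1.1 + 1.5 = 5.2 hr
(1.1/5.2) * 10^(86.7/10) = 9.8944e+07
(1.5/5.2) * 10^(92.5/10) = 5.12965e+08
(1.1/5.2) * 10^(77.1/10) = 1.0849e+07
(1.5/5.2) * 10^(78.5/10) = 2.04215e+07
Sum = 9.8944e+07 + 5.12965e+08 + 1.0849e+07 + 2.04215e+07 = 6.4318e+08
Leq = 10*log10(6.4318e+08) = 88.083 dB


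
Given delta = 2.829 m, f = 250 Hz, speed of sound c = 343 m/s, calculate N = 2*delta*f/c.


N = 2*delta*f/c = 2*delta/lambda, where lambda = c/f
lambda = 343 / 250 = 1.372 m
N = 2 * 2.829 / 1.372 = 4.1239


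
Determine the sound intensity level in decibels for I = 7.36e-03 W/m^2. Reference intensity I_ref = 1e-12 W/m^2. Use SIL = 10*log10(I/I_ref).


I / I_ref = 7.36e-03 / 1e-12 = 7.36e+09
SIL = 10 * log10(7.36e+09) = 98.669 dB


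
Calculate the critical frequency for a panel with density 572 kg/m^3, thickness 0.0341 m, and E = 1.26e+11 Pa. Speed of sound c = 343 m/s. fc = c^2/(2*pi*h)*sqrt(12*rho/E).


12*rho/E = 12*572/1.26e+11 = 5.44762e-08
sqrt(12*rho/E) = sqrt(5.44762e-08) = 0.000233401
c^2/(2*pi*h) = 343^2/(2*pi*0.0341) = 549103
fc = 549103 * 0.000233401 = 128.16 Hz


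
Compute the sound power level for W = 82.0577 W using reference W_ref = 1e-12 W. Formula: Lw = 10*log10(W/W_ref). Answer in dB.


W / W_ref = 82.0577 / 1e-12 = 8.20577e+13
Lw = 10 * log10(8.20577e+13) = 139.14 dB


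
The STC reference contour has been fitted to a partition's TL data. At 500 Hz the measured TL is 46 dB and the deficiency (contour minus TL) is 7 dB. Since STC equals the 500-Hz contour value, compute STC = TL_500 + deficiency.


By ASTM E413, STC = value of the fitted reference contour at 500 Hz.
Contour value at 500 Hz = TL_500 + deficiency = 46 + 7 = 53
STC = 53


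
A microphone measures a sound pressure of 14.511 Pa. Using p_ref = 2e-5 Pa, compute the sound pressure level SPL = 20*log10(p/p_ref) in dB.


p / p_ref = 14.511 / 2e-5 = 725550
SPL = 20 * log10(725550) = 117.21 dB


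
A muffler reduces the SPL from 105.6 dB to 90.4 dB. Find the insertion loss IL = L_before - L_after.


Insertion loss = SPL without muffler - SPL with muffler
IL = 105.6 - 90.4 = 15.2 dB


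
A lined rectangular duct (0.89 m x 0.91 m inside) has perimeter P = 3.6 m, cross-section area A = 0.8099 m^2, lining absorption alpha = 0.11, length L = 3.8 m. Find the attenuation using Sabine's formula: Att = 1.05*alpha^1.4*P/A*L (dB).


alpha^1.4 = 0.11^1.4 = 0.0454935
Attenuation rate = 1.05 * alpha^1.4 * P / A
= 1.05 * 0.0454935 * 3.6 / 0.8099 = 0.212329 dB/m
Total Att = 0.212329 * 3.8 = 0.80685 dB


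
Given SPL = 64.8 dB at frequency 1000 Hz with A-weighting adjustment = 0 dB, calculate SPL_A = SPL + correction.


A-weighting table: 1000 Hz -> 0 dB correction
SPL_A = SPL + correction = 64.8 + (0) = 64.8 dBA


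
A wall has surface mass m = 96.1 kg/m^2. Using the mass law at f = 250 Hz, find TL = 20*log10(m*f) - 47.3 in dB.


m * f = 96.1 * 250 = 24025
20*log10(24025) = 87.6133 dB
TL = 87.6133 - 47.3 = 40.313 dB


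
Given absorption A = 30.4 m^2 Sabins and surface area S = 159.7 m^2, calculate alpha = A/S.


Absorption coefficient = absorbed power / incident power
alpha = A / S = 30.4 / 159.7 = 0.19036


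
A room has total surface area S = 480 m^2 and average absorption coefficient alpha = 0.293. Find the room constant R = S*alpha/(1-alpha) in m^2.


R = 480 * 0.293 / (1 - 0.293) = 198.93 m^2


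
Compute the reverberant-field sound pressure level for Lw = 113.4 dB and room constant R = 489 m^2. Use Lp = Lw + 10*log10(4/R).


4/R = 4/489 = 0.00817996
Lp = 113.4 + 10*log10(0.00817996) = 92.528 dB


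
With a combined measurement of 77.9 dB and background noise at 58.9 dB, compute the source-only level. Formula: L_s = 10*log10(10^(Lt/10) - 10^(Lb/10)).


10^(77.9/10) = 6.16595e+07
10^(58.9/10) = 776247
Difference = 6.16595e+07 - 776247 = 6.08833e+07
L_source = 10*log10(6.08833e+07) = 77.845 dB


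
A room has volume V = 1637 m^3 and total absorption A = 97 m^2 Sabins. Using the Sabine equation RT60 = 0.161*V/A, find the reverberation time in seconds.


RT60 = 0.161 * 1637 / 97 = 2.7171 s


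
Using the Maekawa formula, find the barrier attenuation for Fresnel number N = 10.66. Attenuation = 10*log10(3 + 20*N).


3 + 20*N = 3 + 20*10.66 = 216.2
Att = 10*log10(216.2) = 23.349 dB


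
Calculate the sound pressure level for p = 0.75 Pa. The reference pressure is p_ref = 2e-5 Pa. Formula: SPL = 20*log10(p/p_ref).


p / p_ref = 0.75 / 2e-5 = 37500
SPL = 20 * log10(37500) = 91.481 dB


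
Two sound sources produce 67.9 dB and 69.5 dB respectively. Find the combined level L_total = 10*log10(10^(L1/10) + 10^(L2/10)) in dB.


10^(67.9/10) = 6.16595e+06
10^(69.5/10) = 8.91251e+06
Sum = 6.16595e+06 + 8.91251e+06 = 1.50785e+07
L_total = 10*log10(1.50785e+07) = 71.784 dB


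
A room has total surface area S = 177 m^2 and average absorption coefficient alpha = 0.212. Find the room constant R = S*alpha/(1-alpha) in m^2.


R = 177 * 0.212 / (1 - 0.212) = 47.619 m^2


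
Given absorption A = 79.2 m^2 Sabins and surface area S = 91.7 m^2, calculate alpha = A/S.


Absorption coefficient = absorbed power / incident power
alpha = A / S = 79.2 / 91.7 = 0.86369


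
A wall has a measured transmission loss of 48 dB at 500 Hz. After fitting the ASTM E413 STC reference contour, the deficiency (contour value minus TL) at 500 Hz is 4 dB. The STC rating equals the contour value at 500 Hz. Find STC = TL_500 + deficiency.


By ASTM E413, STC = value of the fitted reference contour at 500 Hz.
Contour value at 500 Hz = TL_500 + deficiency = 48 + 4 = 52
STC = 52


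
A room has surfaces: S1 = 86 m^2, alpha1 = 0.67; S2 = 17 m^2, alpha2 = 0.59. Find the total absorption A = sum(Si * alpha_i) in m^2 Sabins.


86 * 0.67 = 57.62
17 * 0.59 = 10.03
A_total = 57.62 + 10.03 = 67.65 m^2


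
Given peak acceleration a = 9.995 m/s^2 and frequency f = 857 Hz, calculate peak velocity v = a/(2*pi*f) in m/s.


omega = 2*pi*f = 2*pi*857 = 5384.69 rad/s
v = a / omega = 9.995 / 5384.69 = 0.0018562 m/s


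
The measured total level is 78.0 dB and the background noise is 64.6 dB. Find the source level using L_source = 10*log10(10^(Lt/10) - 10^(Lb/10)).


10^(78.0/10) = 6.30957e+07
10^(64.6/10) = 2.88403e+06
Difference = 6.30957e+07 - 2.88403e+06 = 6.02117e+07
L_source = 10*log10(6.02117e+07) = 77.797 dB


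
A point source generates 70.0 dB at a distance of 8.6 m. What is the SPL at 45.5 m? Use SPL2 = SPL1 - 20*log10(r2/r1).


r2/r1 = 45.5/8.6 = 5.2907
Correction = 20*log10(5.2907) = 14.4703 dB
SPL2 = 70.0 - 14.4703 = 55.53 dB


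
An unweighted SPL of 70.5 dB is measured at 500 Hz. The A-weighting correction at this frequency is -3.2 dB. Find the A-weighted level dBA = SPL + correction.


A-weighting table: 500 Hz -> -3.2 dB correction
SPL_A = SPL + correction = 70.5 + (-3.2) = 67.3 dBA


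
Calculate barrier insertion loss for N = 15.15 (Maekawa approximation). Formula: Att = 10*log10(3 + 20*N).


3 + 20*N = 3 + 20*15.15 = 306
Att = 10*log10(306) = 24.857 dB


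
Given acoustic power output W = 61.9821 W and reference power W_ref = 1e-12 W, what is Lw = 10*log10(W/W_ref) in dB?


W / W_ref = 61.9821 / 1e-12 = 6.19821e+13
Lw = 10 * log10(6.19821e+13) = 137.92 dB


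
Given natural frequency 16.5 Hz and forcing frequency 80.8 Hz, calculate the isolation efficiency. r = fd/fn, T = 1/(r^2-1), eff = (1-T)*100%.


r = 80.8 / 16.5 = 4.89697
r^2 - 1 = 4.89697^2 - 1 = 22.9803
T = 1/22.9803 = 0.0435155
Efficiency = (1 - 0.0435155)*100 = 95.648 %


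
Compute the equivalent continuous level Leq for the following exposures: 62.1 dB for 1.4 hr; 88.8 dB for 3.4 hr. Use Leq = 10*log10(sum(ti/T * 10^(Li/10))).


T_total = 1.4 + 3.4 = 4.8 hr
(1.4/4.8) * 10^(62.1/10) = 473028
(3.4/4.8) * 10^(88.8/10) = 5.37326e+08
Sum = 473028 + 5.37326e+08 = 5.37799e+08
Leq = 10*log10(5.37799e+08) = 87.306 dB


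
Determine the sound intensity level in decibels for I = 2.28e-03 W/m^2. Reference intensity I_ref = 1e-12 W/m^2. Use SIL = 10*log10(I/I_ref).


I / I_ref = 2.28e-03 / 1e-12 = 2.28e+09
SIL = 10 * log10(2.28e+09) = 93.579 dB


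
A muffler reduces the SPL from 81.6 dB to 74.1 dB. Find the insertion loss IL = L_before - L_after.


Insertion loss = SPL without muffler - SPL with muffler
IL = 81.6 - 74.1 = 7.5 dB


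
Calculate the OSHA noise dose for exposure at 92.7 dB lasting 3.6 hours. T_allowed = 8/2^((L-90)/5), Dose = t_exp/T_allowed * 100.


T_allowed = 8 / 2^((92.7 - 90)/5) = 5.50217 hr
Dose = 3.6 / 5.50217 * 100 = 65.429 %


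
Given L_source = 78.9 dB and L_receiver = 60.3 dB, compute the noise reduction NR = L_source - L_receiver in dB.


NR = L_source - L_receiver (difference between source and receiving room levels)
NR = 78.9 - 60.3 = 18.6 dB


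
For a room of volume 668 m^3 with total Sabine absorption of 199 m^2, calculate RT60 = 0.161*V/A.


RT60 = 0.161 * 668 / 199 = 0.54044 s


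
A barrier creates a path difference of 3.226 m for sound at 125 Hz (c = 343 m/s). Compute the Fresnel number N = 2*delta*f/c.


N = 2*delta*f/c = 2*delta/lambda, where lambda = c/f
lambda = 343 / 125 = 2.744 m
N = 2 * 3.226 / 2.744 = 2.3513


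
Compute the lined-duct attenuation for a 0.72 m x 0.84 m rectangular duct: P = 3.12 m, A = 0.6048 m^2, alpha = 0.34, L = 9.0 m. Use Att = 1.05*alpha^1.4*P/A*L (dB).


alpha^1.4 = 0.34^1.4 = 0.220836
Attenuation rate = 1.05 * alpha^1.4 * P / A
= 1.05 * 0.220836 * 3.12 / 0.6048 = 1.1962 dB/m
Total Att = 1.1962 * 9.0 = 10.766 dB


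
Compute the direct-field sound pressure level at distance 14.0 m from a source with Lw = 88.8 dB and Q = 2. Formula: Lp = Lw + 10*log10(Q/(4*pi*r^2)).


4*pi*r^2 = 4*pi*14.0^2 = 2463.01 m^2
Q / (4*pi*r^2) = 2 / 2463.01 = 0.000812015
Lp = 88.8 + 10*log10(0.000812015) = 57.896 dB


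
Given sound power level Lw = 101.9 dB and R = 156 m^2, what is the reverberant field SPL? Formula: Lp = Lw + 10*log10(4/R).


4/R = 4/156 = 0.025641
Lp = 101.9 + 10*log10(0.025641) = 85.989 dB


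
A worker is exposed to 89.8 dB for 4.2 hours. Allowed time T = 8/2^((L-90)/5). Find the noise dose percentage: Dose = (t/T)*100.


T_allowed = 8 / 2^((89.8 - 90)/5) = 8.22491 hr
Dose = 4.2 / 8.22491 * 100 = 51.064 %


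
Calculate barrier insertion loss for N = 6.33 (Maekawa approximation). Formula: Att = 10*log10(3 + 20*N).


3 + 20*N = 3 + 20*6.33 = 129.6
Att = 10*log10(129.6) = 21.126 dB


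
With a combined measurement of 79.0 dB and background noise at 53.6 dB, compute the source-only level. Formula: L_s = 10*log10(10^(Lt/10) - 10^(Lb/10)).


10^(79.0/10) = 7.94328e+07
10^(53.6/10) = 229087
Difference = 7.94328e+07 - 229087 = 7.92037e+07
L_source = 10*log10(7.92037e+07) = 78.987 dB


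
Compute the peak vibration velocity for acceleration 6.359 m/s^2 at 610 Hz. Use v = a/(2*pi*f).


omega = 2*pi*f = 2*pi*610 = 3832.74 rad/s
v = a / omega = 6.359 / 3832.74 = 0.0016591 m/s


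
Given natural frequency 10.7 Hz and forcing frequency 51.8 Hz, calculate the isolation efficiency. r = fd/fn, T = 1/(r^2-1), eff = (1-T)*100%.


r = 51.8 / 10.7 = 4.84112
r^2 - 1 = 4.84112^2 - 1 = 22.4364
T = 1/22.4364 = 0.0445704
Efficiency = (1 - 0.0445704)*100 = 95.543 %


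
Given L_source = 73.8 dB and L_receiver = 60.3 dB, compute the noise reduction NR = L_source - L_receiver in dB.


NR = L_source - L_receiver (difference between source and receiving room levels)
NR = 73.8 - 60.3 = 13.5 dB


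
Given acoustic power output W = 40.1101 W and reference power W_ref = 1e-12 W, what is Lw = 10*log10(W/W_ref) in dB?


W / W_ref = 40.1101 / 1e-12 = 4.01101e+13
Lw = 10 * log10(4.01101e+13) = 136.03 dB


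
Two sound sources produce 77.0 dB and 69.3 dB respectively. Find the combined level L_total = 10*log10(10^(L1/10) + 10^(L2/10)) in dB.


10^(77.0/10) = 5.01187e+07
10^(69.3/10) = 8.51138e+06
Sum = 5.01187e+07 + 8.51138e+06 = 5.86301e+07
L_total = 10*log10(5.86301e+07) = 77.681 dB


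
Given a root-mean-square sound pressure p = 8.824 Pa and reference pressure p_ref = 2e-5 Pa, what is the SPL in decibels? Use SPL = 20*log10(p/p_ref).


p / p_ref = 8.824 / 2e-5 = 441200
SPL = 20 * log10(441200) = 112.89 dB


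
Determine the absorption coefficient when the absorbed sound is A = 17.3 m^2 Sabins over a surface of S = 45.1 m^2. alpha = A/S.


Absorption coefficient = absorbed power / incident power
alpha = A / S = 17.3 / 45.1 = 0.38359


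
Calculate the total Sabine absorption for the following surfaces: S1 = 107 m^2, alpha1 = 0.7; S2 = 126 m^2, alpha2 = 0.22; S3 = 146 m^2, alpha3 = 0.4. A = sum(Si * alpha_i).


107 * 0.7 = 74.9
126 * 0.22 = 27.72
146 * 0.4 = 58.4
A_total = 74.9 + 27.72 + 58.4 = 161.02 m^2


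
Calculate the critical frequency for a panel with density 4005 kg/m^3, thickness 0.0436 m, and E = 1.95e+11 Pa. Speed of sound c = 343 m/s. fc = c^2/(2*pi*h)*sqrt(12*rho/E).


12*rho/E = 12*4005/1.95e+11 = 2.46462e-07
sqrt(12*rho/E) = sqrt(2.46462e-07) = 0.000496449
c^2/(2*pi*h) = 343^2/(2*pi*0.0436) = 429459
fc = 429459 * 0.000496449 = 213.2 Hz


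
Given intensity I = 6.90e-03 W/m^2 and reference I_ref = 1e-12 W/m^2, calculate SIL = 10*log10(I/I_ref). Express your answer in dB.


I / I_ref = 6.90e-03 / 1e-12 = 6.9e+09
SIL = 10 * log10(6.9e+09) = 98.388 dB


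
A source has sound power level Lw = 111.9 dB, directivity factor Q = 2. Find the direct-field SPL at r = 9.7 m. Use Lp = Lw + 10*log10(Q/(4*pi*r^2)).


4*pi*r^2 = 4*pi*9.7^2 = 1182.37 m^2
Q / (4*pi*r^2) = 2 / 1182.37 = 0.00169152
Lp = 111.9 + 10*log10(0.00169152) = 84.183 dB


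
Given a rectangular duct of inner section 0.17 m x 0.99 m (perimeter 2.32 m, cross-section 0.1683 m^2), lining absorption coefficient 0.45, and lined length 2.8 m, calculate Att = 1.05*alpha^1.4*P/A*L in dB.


alpha^1.4 = 0.45^1.4 = 0.326962
Attenuation rate = 1.05 * alpha^1.4 * P / A
= 1.05 * 0.326962 * 2.32 / 0.1683 = 4.7325 dB/m
Total Att = 4.7325 * 2.8 = 13.251 dB


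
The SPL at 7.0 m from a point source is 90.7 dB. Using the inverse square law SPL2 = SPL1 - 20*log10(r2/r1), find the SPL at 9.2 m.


r2/r1 = 9.2/7.0 = 1.31429
Correction = 20*log10(1.31429) = 2.37382 dB
SPL2 = 90.7 - 2.37382 = 88.326 dB


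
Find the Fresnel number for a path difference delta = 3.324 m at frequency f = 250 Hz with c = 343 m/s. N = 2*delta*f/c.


N = 2*delta*f/c = 2*delta/lambda, where lambda = c/f
lambda = 343 / 250 = 1.372 m
N = 2 * 3.324 / 1.372 = 4.8455


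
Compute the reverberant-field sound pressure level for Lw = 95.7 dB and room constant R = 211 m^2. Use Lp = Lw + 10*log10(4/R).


4/R = 4/211 = 0.0189573
Lp = 95.7 + 10*log10(0.0189573) = 78.478 dB


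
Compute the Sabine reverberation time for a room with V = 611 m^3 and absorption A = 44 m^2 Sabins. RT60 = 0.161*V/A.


RT60 = 0.161 * 611 / 44 = 2.2357 s


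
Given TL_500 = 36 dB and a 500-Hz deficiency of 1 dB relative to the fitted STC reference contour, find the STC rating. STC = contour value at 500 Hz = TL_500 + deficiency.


By ASTM E413, STC = value of the fitted reference contour at 500 Hz.
Contour value at 500 Hz = TL_500 + deficiency = 36 + 1 = 37
STC = 37


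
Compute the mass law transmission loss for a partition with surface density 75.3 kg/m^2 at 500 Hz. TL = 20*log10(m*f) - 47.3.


m * f = 75.3 * 500 = 37650
20*log10(37650) = 91.5153 dB
TL = 91.5153 - 47.3 = 44.215 dB


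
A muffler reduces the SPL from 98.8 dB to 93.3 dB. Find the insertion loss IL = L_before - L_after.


Insertion loss = SPL without muffler - SPL with muffler
IL = 98.8 - 93.3 = 5.5 dB


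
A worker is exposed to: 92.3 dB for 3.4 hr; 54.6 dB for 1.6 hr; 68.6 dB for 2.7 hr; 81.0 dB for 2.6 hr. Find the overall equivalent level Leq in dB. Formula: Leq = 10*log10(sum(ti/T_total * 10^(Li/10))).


T_total = 3.4 + 1.6 + 2.7 + 2.6 = 10.3 hr
(3.4/10.3) * 10^(92.3/10) = 5.60585e+08
(1.6/10.3) * 10^(54.6/10) = 44800.5
(2.7/10.3) * 10^(68.6/10) = 1.89901e+06
(2.6/10.3) * 10^(81.0/10) = 3.17787e+07
Sum = 5.60585e+08 + 44800.5 + 1.89901e+06 + 3.17787e+07 = 5.94308e+08
Leq = 10*log10(5.94308e+08) = 87.74 dB


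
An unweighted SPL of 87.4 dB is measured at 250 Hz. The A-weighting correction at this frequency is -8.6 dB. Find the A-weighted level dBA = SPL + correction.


A-weighting table: 250 Hz -> -8.6 dB correction
SPL_A = SPL + correction = 87.4 + (-8.6) = 78.8 dBA


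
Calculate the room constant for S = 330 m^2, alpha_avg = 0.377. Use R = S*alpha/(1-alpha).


R = 330 * 0.377 / (1 - 0.377) = 199.7 m^2


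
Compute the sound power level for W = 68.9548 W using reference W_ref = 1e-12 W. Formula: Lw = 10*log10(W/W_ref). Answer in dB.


W / W_ref = 68.9548 / 1e-12 = 6.89548e+13
Lw = 10 * log10(6.89548e+13) = 138.39 dB


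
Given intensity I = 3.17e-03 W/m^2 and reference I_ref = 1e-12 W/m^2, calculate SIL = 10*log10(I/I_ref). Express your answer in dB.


I / I_ref = 3.17e-03 / 1e-12 = 3.17e+09
SIL = 10 * log10(3.17e+09) = 95.011 dB


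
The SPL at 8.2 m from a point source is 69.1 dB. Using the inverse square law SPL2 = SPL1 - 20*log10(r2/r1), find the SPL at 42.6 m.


r2/r1 = 42.6/8.2 = 5.19512
Correction = 20*log10(5.19512) = 14.3119 dB
SPL2 = 69.1 - 14.3119 = 54.788 dB


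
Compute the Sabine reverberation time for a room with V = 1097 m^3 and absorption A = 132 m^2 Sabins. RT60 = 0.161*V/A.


RT60 = 0.161 * 1097 / 132 = 1.338 s


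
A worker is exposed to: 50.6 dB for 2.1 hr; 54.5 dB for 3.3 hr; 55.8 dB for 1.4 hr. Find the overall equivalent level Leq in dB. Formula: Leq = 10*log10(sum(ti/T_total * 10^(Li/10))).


T_total = 2.1 + 3.3 + 1.4 = 6.8 hr
(2.1/6.8) * 10^(50.6/10) = 35457.7
(3.3/6.8) * 10^(54.5/10) = 136774
(1.4/6.8) * 10^(55.8/10) = 78274.3
Sum = 35457.7 + 136774 + 78274.3 = 250506
Leq = 10*log10(250506) = 53.988 dB


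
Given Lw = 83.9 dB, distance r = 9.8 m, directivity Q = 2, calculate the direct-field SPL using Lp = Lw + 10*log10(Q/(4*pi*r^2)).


4*pi*r^2 = 4*pi*9.8^2 = 1206.87 m^2
Q / (4*pi*r^2) = 2 / 1206.87 = 0.00165718
Lp = 83.9 + 10*log10(0.00165718) = 56.094 dB


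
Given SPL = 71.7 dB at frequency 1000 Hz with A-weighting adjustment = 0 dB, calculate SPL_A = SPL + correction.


A-weighting table: 1000 Hz -> 0 dB correction
SPL_A = SPL + correction = 71.7 + (0) = 71.7 dBA


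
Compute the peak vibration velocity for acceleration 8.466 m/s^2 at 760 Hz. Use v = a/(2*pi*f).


omega = 2*pi*f = 2*pi*760 = 4775.22 rad/s
v = a / omega = 8.466 / 4775.22 = 0.0017729 m/s


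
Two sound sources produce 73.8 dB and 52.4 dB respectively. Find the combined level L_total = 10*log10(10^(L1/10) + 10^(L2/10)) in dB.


10^(73.8/10) = 2.39883e+07
10^(52.4/10) = 173780
Sum = 2.39883e+07 + 173780 = 2.41621e+07
L_total = 10*log10(2.41621e+07) = 73.831 dB


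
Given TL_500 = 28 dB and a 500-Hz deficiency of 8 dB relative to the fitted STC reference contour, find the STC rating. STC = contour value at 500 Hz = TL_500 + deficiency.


By ASTM E413, STC = value of the fitted reference contour at 500 Hz.
Contour value at 500 Hz = TL_500 + deficiency = 28 + 8 = 36
STC = 36


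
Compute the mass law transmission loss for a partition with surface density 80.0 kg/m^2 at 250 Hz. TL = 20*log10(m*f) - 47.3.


m * f = 80.0 * 250 = 20000
20*log10(20000) = 86.0206 dB
TL = 86.0206 - 47.3 = 38.721 dB


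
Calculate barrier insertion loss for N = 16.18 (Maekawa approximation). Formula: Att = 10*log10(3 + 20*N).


3 + 20*N = 3 + 20*16.18 = 326.6
Att = 10*log10(326.6) = 25.14 dB


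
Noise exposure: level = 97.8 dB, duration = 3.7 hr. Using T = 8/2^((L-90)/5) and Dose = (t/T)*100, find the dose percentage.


T_allowed = 8 / 2^((97.8 - 90)/5) = 2.71321 hr
Dose = 3.7 / 2.71321 * 100 = 136.37 %


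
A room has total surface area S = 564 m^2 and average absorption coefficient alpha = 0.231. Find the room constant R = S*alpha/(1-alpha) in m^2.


R = 564 * 0.231 / (1 - 0.231) = 169.42 m^2


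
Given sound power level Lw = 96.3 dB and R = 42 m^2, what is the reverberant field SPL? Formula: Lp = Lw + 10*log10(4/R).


4/R = 4/42 = 0.0952381
Lp = 96.3 + 10*log10(0.0952381) = 86.088 dB


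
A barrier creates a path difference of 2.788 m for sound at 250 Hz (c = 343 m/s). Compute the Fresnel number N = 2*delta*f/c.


N = 2*delta*f/c = 2*delta/lambda, where lambda = c/f
lambda = 343 / 250 = 1.372 m
N = 2 * 2.788 / 1.372 = 4.0641


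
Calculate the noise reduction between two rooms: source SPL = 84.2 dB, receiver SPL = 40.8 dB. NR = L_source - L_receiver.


NR = L_source - L_receiver (difference between source and receiving room levels)
NR = 84.2 - 40.8 = 43.4 dB


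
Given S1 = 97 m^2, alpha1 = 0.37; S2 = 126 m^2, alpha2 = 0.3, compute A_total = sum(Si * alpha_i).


97 * 0.37 = 35.89
126 * 0.3 = 37.8
A_total = 35.89 + 37.8 = 73.69 m^2


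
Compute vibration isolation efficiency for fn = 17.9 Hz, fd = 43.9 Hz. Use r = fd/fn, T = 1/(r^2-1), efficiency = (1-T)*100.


r = 43.9 / 17.9 = 2.45251
r^2 - 1 = 2.45251^2 - 1 = 5.01481
T = 1/5.01481 = 0.199409
Efficiency = (1 - 0.199409)*100 = 80.059 %


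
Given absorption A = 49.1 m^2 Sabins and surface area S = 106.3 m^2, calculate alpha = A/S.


Absorption coefficient = absorbed power / incident power
alpha = A / S = 49.1 / 106.3 = 0.4619


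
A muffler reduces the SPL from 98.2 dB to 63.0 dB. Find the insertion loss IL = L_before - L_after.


Insertion loss = SPL without muffler - SPL with muffler
IL = 98.2 - 63.0 = 35.2 dB


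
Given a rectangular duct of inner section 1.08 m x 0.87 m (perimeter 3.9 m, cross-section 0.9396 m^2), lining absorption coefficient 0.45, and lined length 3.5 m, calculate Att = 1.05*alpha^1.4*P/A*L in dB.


alpha^1.4 = 0.45^1.4 = 0.326962
Attenuation rate = 1.05 * alpha^1.4 * P / A
= 1.05 * 0.326962 * 3.9 / 0.9396 = 1.42498 dB/m
Total Att = 1.42498 * 3.5 = 4.9874 dB


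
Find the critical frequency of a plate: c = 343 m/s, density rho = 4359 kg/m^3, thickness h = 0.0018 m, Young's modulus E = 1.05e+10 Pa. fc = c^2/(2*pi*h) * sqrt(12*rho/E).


12*rho/E = 12*4359/1.05e+10 = 4.98171e-06
sqrt(12*rho/E) = sqrt(4.98171e-06) = 0.00223197
c^2/(2*pi*h) = 343^2/(2*pi*0.0018) = 1.04025e+07
fc = 1.04025e+07 * 0.00223197 = 23218 Hz


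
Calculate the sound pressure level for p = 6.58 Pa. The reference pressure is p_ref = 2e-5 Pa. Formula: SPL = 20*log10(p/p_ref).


p / p_ref = 6.58 / 2e-5 = 329000
SPL = 20 * log10(329000) = 110.34 dB


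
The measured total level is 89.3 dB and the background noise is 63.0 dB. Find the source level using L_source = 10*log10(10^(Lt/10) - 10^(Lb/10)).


10^(89.3/10) = 8.51138e+08
10^(63.0/10) = 1.99526e+06
Difference = 8.51138e+08 - 1.99526e+06 = 8.49143e+08
L_source = 10*log10(8.49143e+08) = 89.29 dB


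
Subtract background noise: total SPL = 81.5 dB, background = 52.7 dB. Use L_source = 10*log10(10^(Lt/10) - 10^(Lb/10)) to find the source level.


10^(81.5/10) = 1.41254e+08
10^(52.7/10) = 186209
Difference = 1.41254e+08 - 186209 = 1.41068e+08
L_source = 10*log10(1.41068e+08) = 81.494 dB


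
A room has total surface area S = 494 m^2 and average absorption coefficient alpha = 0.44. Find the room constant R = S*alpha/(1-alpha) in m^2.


R = 494 * 0.44 / (1 - 0.44) = 388.14 m^2


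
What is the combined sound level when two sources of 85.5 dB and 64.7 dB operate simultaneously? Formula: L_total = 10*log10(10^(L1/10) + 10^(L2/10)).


10^(85.5/10) = 3.54813e+08
10^(64.7/10) = 2.95121e+06
Sum = 3.54813e+08 + 2.95121e+06 = 3.57764e+08
L_total = 10*log10(3.57764e+08) = 85.536 dB


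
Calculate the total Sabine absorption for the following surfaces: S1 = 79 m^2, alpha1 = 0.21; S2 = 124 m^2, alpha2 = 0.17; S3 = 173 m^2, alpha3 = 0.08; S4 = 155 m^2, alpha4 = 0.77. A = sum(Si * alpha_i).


79 * 0.21 = 16.59
124 * 0.17 = 21.08
173 * 0.08 = 13.84
155 * 0.77 = 119.35
A_total = 16.59 + 21.08 + 13.84 + 119.35 = 170.86 m^2


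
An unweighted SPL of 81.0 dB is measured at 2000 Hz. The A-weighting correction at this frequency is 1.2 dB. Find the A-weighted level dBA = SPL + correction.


A-weighting table: 2000 Hz -> 1.2 dB correction
SPL_A = SPL + correction = 81.0 + (1.2) = 82.2 dBA


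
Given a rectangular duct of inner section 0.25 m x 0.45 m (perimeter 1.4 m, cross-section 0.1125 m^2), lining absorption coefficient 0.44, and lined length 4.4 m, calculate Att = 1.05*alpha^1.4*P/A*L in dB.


alpha^1.4 = 0.44^1.4 = 0.316835
Attenuation rate = 1.05 * alpha^1.4 * P / A
= 1.05 * 0.316835 * 1.4 / 0.1125 = 4.13998 dB/m
Total Att = 4.13998 * 4.4 = 18.216 dB


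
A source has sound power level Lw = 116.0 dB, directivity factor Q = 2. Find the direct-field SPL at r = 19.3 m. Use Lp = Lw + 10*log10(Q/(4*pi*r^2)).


4*pi*r^2 = 4*pi*19.3^2 = 4680.85 m^2
Q / (4*pi*r^2) = 2 / 4680.85 = 0.000427273
Lp = 116.0 + 10*log10(0.000427273) = 82.307 dB


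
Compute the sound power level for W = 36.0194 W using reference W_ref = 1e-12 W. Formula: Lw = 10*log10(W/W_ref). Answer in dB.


W / W_ref = 36.0194 / 1e-12 = 3.60194e+13
Lw = 10 * log10(3.60194e+13) = 135.57 dB


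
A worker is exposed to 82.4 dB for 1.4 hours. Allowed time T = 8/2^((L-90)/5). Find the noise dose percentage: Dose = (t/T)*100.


T_allowed = 8 / 2^((82.4 - 90)/5) = 22.9433 hr
Dose = 1.4 / 22.9433 * 100 = 6.102 %


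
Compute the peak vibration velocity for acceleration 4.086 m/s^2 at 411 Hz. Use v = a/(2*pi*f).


omega = 2*pi*f = 2*pi*411 = 2582.39 rad/s
v = a / omega = 4.086 / 2582.39 = 0.0015823 m/s


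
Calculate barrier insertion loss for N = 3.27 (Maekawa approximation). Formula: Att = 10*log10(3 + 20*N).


3 + 20*N = 3 + 20*3.27 = 68.4
Att = 10*log10(68.4) = 18.351 dB


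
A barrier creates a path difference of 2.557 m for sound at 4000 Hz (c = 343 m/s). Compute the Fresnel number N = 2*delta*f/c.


N = 2*delta*f/c = 2*delta/lambda, where lambda = c/f
lambda = 343 / 4000 = 0.08575 m
N = 2 * 2.557 / 0.08575 = 59.638


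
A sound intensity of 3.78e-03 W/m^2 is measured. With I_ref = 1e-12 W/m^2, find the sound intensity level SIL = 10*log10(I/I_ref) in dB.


I / I_ref = 3.78e-03 / 1e-12 = 3.78e+09
SIL = 10 * log10(3.78e+09) = 95.775 dB


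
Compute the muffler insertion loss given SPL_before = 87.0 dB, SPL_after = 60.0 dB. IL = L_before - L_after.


Insertion loss = SPL without muffler - SPL with muffler
IL = 87.0 - 60.0 = 27 dB


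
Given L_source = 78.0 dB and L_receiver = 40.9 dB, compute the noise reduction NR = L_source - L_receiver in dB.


NR = L_source - L_receiver (difference between source and receiving room levels)
NR = 78.0 - 40.9 = 37.1 dB


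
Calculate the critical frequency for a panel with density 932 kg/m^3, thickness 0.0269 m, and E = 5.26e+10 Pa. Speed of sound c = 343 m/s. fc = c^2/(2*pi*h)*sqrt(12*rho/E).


12*rho/E = 12*932/5.26e+10 = 2.12624e-07
sqrt(12*rho/E) = sqrt(2.12624e-07) = 0.000461112
c^2/(2*pi*h) = 343^2/(2*pi*0.0269) = 696075
fc = 696075 * 0.000461112 = 320.97 Hz


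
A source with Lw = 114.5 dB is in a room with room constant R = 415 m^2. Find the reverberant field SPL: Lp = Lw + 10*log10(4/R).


4/R = 4/415 = 0.00963855
Lp = 114.5 + 10*log10(0.00963855) = 94.34 dB
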